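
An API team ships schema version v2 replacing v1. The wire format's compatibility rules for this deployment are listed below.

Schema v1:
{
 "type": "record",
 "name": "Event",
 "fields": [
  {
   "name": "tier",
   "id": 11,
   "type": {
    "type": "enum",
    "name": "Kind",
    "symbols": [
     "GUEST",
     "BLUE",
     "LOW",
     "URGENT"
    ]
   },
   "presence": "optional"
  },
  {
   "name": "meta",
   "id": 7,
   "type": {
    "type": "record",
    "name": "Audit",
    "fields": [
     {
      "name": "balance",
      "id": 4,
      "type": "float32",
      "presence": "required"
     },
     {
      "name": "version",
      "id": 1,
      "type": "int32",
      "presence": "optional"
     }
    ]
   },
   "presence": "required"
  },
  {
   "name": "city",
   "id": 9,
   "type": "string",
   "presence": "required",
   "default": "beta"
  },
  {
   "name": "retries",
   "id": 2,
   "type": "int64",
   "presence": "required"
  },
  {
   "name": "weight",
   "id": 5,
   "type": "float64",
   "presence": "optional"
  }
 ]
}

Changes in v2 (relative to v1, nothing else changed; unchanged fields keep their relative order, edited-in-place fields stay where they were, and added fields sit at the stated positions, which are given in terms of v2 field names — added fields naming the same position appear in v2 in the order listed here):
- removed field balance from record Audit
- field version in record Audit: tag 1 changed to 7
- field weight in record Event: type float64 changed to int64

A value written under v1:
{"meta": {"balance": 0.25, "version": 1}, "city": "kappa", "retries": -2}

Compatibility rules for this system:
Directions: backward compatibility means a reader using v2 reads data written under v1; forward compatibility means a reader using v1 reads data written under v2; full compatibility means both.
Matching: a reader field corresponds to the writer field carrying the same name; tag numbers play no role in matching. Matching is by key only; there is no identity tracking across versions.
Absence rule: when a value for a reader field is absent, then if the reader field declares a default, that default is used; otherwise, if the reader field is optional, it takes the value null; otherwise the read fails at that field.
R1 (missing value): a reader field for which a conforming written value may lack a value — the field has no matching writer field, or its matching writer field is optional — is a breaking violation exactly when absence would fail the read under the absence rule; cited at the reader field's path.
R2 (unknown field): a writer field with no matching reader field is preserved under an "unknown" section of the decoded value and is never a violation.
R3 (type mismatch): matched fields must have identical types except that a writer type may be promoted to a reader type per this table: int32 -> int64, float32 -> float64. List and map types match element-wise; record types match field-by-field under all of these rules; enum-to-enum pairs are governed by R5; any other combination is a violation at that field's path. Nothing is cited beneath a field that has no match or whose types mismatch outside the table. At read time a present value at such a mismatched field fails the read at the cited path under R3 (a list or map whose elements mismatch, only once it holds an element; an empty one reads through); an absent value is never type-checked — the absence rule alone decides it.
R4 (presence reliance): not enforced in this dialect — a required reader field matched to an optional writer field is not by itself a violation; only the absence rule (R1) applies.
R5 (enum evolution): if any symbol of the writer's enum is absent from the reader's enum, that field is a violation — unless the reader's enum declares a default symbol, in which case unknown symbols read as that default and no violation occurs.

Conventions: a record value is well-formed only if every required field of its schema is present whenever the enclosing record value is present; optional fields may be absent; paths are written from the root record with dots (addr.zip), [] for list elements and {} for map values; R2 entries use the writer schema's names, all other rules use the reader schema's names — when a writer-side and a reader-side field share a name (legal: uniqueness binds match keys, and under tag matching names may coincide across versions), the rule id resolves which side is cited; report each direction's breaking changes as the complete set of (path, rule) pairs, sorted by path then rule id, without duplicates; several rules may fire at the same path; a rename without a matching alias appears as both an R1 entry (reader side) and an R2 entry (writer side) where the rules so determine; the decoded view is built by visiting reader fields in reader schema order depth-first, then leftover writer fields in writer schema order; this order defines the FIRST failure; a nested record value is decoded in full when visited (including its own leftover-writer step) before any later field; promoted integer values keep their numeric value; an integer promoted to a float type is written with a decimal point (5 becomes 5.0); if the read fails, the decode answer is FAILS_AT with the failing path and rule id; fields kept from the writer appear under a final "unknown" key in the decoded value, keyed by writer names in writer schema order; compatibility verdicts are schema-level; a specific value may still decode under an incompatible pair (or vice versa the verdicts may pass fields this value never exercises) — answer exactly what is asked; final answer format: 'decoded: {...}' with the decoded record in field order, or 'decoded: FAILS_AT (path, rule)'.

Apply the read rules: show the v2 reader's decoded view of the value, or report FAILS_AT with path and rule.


decoded: {"tier": null, "meta": {"version": 1, "unknown": {"balance": 0.25}}, "city": "kappa", "retries": -2, "weight": null}

each type pair in Event: writer, then reader
decode walk for Event under reader schema v2:
  tier := null (absent, optional -> null)
  meta.version := 1
  writer meta.balance: kept under "unknown"
  city := "kappa"
  retries := -2
  weight := null (absent, optional -> null)
  => decoded: {"tier": null, "meta": {"version": 1, "unknown": {"balance": 0.25}}, "city": "kappa", "retries": -2, "weight": null}
the other Event changes do not affect what is asked:
  field version in record Audit: tag 1 changed to 7 -> no rule fires on it and the decoded Event view is identical with or without it
  field weight in record Event: type float64 changed to int64 -> a verdict-level change on Event — the shown value reads the same


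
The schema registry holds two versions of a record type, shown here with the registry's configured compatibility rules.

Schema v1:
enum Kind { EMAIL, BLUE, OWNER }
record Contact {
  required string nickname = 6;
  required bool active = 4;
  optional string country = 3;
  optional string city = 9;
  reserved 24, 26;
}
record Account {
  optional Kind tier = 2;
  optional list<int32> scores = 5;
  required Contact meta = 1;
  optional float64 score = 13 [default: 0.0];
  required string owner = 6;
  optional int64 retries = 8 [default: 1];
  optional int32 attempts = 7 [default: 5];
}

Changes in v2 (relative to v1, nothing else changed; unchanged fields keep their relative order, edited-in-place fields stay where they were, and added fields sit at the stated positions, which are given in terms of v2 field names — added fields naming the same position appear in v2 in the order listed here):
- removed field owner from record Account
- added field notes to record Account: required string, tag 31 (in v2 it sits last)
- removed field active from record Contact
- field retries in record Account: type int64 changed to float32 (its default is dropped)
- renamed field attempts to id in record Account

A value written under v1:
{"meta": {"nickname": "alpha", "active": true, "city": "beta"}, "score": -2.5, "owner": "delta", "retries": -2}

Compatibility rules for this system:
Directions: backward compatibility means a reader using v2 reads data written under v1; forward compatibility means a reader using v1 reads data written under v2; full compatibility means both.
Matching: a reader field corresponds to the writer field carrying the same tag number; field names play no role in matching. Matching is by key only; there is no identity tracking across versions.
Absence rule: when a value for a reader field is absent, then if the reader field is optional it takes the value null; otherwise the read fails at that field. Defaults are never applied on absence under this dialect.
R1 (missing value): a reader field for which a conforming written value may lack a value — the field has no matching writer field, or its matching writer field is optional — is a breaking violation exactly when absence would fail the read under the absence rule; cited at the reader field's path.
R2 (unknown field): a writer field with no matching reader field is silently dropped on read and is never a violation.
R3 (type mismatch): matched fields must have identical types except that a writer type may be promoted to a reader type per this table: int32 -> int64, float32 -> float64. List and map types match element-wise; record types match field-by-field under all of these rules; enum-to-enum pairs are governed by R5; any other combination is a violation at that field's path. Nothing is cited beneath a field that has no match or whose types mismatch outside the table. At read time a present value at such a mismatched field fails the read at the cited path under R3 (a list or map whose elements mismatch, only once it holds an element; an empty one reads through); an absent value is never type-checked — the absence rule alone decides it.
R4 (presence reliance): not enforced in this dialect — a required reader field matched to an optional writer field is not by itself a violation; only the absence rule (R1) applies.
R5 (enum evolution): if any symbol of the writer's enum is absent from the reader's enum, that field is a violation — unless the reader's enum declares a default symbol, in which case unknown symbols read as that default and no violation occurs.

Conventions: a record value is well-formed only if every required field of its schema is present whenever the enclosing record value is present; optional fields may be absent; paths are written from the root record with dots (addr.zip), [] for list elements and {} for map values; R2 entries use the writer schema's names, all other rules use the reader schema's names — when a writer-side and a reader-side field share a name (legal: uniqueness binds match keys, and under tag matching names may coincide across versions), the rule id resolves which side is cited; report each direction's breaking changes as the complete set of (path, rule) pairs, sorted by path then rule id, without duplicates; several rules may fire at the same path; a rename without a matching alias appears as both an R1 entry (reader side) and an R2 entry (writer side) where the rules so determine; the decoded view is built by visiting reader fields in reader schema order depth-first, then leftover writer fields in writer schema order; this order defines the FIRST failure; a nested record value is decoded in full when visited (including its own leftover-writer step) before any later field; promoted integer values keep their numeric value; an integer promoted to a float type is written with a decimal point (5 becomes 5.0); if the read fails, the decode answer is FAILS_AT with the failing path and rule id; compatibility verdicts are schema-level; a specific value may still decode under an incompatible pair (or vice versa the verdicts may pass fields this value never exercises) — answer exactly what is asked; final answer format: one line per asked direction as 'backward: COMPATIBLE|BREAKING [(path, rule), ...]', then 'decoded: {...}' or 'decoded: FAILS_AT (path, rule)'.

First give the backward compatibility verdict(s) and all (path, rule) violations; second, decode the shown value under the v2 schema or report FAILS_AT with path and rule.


backward: BREAKING [(notes, R1), (retries, R3)]; decoded: FAILS_AT (retries, R3)

the writer's type comes first in each Account pair
checking backward for Account: reader v2 against writer v1:
  Kind -> Kind, writer optional: tier aligns to tier
  list<int32> -> list<int32>, writer optional: scores aligns to scores
  Contact -> Contact, writer required: meta aligns to meta
  float64 -> float64, writer optional: score aligns to score
  int64 -> float32, writer optional: retries aligns to retries
  int32 -> int32, writer optional: id aligns to attempts
  notes: no writer-side match
  writer owner: unknown to reader
  string -> string, writer required: meta.nickname aligns to meta.nickname
  string -> string, writer optional: meta.country aligns to meta.country
  string -> string, writer optional: meta.city aligns to meta.city
  writer meta.active: unknown to reader
  rule R1 violated at notes
  rule R3 violated at retries
  => backward: BREAKING (2)
migrating the Account value to v2:
  tier := null (absent, optional -> null)
  scores := null (absent, optional -> null)
  meta.nickname := "alpha"
  meta.country := null (absent, optional -> null)
  meta.city := "beta"
  writer meta.active: unknown -> dropped
  score := -2.5
  read fails at retries under R3
  => FAILS_AT (retries, R3)
remaining Account differences; none change what is asked:
  removed field owner from record Account -> matters only for Account's forward compatibility — outside the asked direction
  removed field active from record Contact -> matters only for Account's forward compatibility — outside the asked direction
  renamed field attempts to id in record Account -> no rule fires on it in Account's dialect; the asked verdict holds


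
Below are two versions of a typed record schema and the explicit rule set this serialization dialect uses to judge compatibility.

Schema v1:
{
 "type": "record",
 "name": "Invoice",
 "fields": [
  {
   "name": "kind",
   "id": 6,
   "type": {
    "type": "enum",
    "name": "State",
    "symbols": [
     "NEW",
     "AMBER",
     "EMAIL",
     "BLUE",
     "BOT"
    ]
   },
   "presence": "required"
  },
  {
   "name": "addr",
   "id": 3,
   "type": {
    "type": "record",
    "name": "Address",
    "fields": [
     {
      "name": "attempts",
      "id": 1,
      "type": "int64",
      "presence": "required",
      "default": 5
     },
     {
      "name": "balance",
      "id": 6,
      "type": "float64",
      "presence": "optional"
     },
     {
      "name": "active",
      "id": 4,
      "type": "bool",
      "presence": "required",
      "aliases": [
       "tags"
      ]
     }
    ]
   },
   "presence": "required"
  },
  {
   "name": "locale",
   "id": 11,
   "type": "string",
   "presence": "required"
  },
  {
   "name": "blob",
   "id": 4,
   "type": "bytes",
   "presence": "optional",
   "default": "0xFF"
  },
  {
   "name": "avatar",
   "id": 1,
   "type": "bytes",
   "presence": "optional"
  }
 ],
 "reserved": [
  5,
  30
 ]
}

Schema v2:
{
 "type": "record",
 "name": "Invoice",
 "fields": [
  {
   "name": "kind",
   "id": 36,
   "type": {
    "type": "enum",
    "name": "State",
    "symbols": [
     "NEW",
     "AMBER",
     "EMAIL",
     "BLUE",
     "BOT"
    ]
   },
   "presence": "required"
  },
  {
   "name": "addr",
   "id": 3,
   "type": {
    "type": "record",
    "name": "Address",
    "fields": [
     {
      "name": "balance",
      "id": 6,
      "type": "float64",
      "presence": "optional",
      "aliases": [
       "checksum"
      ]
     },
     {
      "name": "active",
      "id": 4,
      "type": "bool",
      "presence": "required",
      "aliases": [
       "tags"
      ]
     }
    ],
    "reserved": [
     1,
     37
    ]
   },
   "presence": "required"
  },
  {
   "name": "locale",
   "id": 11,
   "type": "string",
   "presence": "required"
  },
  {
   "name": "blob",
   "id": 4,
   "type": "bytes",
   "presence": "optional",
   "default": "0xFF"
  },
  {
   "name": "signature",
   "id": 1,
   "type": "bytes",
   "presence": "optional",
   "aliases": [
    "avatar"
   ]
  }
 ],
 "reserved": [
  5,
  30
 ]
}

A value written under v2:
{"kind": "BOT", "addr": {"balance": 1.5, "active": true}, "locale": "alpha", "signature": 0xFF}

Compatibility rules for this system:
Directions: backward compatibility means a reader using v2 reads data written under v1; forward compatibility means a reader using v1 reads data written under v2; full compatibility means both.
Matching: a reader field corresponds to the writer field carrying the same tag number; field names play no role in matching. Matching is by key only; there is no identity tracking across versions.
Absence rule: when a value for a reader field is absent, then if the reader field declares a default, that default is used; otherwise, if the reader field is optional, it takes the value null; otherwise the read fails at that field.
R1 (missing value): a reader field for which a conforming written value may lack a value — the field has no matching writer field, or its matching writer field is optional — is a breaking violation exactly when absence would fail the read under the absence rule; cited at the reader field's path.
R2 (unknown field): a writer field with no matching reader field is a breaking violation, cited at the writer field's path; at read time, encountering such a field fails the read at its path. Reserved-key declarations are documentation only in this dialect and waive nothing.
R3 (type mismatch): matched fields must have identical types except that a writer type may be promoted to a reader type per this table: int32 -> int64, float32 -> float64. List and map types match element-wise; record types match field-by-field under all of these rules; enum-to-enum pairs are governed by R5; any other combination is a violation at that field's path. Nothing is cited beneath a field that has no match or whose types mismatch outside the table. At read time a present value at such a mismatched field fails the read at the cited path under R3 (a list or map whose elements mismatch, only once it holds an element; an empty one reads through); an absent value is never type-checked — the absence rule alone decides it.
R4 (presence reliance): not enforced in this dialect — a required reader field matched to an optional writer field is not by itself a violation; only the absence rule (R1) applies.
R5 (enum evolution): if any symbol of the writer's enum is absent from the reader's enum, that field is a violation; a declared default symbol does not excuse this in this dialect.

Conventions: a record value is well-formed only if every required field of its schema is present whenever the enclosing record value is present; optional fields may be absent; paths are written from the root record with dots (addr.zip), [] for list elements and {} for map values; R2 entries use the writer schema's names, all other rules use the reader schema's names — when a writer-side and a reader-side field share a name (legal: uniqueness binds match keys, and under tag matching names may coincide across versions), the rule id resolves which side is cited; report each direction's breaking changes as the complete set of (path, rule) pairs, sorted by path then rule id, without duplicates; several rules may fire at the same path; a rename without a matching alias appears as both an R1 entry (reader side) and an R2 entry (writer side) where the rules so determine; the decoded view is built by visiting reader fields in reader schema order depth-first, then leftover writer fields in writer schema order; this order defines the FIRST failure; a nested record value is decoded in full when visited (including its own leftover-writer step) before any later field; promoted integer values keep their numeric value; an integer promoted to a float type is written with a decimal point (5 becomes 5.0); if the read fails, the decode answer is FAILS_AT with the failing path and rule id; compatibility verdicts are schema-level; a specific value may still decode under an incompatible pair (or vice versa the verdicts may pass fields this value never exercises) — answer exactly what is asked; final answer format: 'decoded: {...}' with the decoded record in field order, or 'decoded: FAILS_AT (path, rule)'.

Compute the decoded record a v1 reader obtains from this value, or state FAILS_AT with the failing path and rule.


decoded: FAILS_AT (kind, R1)

arrows below run writer -> reader for Invoice
migrating the Invoice value to v1:
  read fails at kind under R1 (no fill)
  => FAILS_AT (kind, R1)
ruling out the remaining Invoice differences:
  removed field attempts from record Address (its key 1 joins the reserved list) -> changes Invoice's schema-level verdicts only — the decode of this value is the same
  renamed field avatar to signature in record Invoice (alias avatar declared on the renamed field) -> fires no rule on Invoice under this dialect and leaves the result unchanged


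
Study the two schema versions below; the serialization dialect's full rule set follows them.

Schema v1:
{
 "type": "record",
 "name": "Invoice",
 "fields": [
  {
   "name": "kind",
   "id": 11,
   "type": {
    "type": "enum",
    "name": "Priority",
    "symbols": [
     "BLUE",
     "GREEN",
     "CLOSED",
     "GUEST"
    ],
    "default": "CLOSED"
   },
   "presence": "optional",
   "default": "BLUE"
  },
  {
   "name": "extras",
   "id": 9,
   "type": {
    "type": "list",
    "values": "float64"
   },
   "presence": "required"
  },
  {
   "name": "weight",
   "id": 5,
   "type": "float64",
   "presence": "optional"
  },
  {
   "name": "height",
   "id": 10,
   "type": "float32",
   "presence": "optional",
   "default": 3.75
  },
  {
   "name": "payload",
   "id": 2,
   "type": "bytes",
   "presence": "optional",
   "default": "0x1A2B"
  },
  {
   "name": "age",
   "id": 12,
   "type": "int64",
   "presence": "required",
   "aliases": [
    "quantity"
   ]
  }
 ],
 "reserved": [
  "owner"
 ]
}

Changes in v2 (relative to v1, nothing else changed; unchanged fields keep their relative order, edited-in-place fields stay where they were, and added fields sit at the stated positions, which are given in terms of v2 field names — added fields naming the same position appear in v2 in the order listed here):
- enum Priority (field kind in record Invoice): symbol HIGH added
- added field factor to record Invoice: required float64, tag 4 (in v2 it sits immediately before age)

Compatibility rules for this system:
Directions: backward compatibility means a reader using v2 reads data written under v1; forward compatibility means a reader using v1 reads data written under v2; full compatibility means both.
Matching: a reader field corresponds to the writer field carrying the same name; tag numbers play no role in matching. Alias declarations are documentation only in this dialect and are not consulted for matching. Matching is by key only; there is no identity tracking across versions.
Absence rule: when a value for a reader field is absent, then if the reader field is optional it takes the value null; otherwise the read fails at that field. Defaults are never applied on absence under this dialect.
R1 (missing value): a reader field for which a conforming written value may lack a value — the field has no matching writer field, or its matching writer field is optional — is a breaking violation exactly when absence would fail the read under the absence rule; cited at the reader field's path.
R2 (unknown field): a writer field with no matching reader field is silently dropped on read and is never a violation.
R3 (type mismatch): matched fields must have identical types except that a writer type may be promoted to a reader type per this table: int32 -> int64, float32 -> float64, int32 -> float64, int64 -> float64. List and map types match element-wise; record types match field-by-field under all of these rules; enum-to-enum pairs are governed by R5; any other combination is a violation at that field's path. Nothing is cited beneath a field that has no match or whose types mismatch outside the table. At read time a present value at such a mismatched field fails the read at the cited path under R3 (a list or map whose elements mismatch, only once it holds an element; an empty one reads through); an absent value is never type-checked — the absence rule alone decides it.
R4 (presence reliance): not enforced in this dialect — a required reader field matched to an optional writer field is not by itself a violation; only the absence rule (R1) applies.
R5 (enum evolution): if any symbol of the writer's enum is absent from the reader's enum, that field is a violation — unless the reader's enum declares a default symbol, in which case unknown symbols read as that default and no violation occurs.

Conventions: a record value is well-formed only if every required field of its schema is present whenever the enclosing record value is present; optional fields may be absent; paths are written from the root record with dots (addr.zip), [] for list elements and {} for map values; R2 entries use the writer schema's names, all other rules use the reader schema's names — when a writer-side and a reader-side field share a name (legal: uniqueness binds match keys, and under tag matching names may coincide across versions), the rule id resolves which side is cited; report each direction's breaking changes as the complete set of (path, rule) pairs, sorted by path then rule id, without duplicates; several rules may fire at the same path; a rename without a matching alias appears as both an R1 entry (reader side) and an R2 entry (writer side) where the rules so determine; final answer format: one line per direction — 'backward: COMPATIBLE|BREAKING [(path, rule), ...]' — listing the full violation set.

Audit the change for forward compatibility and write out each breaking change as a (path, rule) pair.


forward: COMPATIBLE []

each type pair in Invoice: writer, then reader
forward for Invoice (reader v1, writer v2):
  Priority -> Priority, writer optional: kind aligns to kind
  list<float64> -> list<float64>, writer required: extras aligns to extras
  float64 -> float64, writer optional: weight aligns to weight
  float32 -> float32, writer optional: height aligns to height
  bytes -> bytes, writer optional: payload aligns to payload
  int64 -> int64, writer required: age aligns to age
  leftover writer field: factor
  => forward: COMPATIBLE
remaining Invoice differences; none change what is asked:
  enum Priority (field kind in record Invoice): symbol HIGH added -> no rule fires on it in Invoice's dialect; the asked verdict holds
  added field factor to record Invoice: required float64, tag 4 (in v2 it sits immediately before age) -> affects backward compatibility only, which is not asked


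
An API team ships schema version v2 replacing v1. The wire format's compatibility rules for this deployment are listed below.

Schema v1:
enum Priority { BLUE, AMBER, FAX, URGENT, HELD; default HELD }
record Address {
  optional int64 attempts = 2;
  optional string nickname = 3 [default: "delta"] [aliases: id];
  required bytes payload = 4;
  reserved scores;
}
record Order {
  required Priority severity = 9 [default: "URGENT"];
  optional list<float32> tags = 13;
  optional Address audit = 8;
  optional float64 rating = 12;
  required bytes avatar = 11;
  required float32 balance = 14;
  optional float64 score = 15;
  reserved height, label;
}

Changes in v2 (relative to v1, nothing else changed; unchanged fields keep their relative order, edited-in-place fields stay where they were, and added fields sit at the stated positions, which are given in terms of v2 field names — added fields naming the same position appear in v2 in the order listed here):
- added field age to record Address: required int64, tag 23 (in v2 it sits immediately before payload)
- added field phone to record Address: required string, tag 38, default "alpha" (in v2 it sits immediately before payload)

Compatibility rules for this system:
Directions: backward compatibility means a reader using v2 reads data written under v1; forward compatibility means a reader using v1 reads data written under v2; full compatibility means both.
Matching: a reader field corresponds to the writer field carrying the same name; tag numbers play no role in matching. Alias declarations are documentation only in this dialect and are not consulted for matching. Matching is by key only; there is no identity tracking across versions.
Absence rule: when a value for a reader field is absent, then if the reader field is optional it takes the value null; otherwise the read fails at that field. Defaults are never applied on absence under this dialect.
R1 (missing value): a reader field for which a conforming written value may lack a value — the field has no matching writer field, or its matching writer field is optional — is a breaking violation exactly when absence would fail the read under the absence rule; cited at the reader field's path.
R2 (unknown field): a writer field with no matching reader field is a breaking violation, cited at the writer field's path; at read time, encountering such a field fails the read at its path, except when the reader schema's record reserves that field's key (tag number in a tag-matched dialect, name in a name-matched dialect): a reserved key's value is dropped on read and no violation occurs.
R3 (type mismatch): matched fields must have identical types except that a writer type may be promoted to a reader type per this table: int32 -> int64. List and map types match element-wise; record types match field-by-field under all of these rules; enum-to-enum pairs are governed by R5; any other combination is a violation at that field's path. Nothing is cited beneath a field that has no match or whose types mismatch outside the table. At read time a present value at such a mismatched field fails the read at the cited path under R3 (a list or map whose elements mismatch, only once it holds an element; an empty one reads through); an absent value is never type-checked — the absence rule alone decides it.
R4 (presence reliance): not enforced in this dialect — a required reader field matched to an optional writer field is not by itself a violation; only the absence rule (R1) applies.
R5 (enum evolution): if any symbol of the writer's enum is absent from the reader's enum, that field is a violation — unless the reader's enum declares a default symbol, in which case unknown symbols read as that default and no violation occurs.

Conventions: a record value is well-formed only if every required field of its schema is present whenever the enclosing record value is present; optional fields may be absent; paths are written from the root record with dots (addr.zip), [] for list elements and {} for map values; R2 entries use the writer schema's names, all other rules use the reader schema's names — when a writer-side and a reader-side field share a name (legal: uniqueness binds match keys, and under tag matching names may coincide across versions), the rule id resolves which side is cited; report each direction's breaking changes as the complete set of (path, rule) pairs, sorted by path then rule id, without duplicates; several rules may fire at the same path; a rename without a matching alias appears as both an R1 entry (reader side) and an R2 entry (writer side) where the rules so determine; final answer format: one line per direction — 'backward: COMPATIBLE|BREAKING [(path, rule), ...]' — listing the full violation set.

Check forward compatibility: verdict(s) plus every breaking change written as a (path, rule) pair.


in Order below, arrows point writer -> reader
checking forward for Order: reader v1 against writer v2:
  severity <- severity (Priority -> Priority, writer required)
  tags <- tags (list<float32> -> list<float32>, writer optional)
  audit <- audit (Address -> Address, writer optional)
  rating <- rating (float64 -> float64, writer optional)
  avatar <- avatar (bytes -> bytes, writer required)
  balance <- balance (float32 -> float32, writer required)
  score <- score (float64 -> float64, writer optional)
  audit.attempts <- audit.attempts (int64 -> int64, writer optional)
  audit.nickname <- audit.nickname (string -> string, writer optional)
  audit.payload <- audit.payload (bytes -> bytes, writer required)
  leftover writer field: audit.age
  leftover writer field: audit.phone
  violation R2 at audit.age
  violation R2 at audit.phone
  forward on Order therefore BREAKING (2)

forward: BREAKING [(audit.age, R2), (audit.phone, R2)]


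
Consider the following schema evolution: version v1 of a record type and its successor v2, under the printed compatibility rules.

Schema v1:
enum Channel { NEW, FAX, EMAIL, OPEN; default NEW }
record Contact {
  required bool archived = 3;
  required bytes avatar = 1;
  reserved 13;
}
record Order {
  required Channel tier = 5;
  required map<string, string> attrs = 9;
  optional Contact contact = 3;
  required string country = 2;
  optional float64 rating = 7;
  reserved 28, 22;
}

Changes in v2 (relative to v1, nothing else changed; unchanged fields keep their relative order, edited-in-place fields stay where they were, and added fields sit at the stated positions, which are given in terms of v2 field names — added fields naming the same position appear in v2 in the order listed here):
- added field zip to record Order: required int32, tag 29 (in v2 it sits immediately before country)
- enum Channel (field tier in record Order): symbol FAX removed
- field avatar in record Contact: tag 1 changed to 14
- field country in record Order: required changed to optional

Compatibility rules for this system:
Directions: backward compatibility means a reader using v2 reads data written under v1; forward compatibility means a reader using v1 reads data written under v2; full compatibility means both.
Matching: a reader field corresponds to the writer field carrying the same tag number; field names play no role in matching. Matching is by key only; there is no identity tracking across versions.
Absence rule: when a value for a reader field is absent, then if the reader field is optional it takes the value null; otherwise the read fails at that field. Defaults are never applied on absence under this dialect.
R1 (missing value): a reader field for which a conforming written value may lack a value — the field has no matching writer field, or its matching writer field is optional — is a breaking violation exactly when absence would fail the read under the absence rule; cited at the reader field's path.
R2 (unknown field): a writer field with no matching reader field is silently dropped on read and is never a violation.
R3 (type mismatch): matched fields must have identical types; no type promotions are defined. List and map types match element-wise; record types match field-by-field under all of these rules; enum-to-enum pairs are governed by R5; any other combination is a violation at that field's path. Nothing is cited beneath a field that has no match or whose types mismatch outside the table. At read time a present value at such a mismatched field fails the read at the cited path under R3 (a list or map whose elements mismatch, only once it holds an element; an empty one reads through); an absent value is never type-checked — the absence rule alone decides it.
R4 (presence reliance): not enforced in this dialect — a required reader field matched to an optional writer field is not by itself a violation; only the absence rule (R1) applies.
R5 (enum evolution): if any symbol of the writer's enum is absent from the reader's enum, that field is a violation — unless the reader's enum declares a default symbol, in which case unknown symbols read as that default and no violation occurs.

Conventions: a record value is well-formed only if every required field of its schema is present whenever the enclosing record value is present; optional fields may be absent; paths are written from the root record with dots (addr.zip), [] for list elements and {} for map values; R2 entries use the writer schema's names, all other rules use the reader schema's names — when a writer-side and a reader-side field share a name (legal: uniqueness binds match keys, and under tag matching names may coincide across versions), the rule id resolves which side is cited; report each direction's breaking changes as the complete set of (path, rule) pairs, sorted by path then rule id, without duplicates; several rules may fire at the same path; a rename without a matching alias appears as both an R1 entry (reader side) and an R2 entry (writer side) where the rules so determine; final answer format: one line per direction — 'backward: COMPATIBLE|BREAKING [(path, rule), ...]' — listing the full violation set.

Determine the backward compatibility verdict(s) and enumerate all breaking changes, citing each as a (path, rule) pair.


the writer's type comes first in each Order pair
backward for Order (reader v2, writer v1):
  writer required, Channel -> Channel: reader tier maps from writer tier
  writer required, map<string, string> -> map<string, string>: reader attrs maps from writer attrs
  writer optional, Contact -> Contact: reader contact maps from writer contact
  no writer field matches reader zip
  writer required, string -> string: reader country maps from writer country
  writer optional, float64 -> float64: reader rating maps from writer rating
  writer required, bool -> bool: reader contact.archived maps from writer contact.archived
  no writer field matches reader contact.avatar
  writer field contact.avatar has no reader counterpart
  violation R1 at contact.avatar
  violation R1 at zip
  backward on Order therefore BREAKING (2)
the other Order changes do not affect what is asked:
  enum Channel (field tier in record Order): symbol FAX removed -> fires no rule on Order, leaving the asked answer as it is
  field country in record Order: required changed to optional -> matters only for Order's forward compatibility — outside the asked direction

backward: BREAKING [(contact.avatar, R1), (zip, R1)]


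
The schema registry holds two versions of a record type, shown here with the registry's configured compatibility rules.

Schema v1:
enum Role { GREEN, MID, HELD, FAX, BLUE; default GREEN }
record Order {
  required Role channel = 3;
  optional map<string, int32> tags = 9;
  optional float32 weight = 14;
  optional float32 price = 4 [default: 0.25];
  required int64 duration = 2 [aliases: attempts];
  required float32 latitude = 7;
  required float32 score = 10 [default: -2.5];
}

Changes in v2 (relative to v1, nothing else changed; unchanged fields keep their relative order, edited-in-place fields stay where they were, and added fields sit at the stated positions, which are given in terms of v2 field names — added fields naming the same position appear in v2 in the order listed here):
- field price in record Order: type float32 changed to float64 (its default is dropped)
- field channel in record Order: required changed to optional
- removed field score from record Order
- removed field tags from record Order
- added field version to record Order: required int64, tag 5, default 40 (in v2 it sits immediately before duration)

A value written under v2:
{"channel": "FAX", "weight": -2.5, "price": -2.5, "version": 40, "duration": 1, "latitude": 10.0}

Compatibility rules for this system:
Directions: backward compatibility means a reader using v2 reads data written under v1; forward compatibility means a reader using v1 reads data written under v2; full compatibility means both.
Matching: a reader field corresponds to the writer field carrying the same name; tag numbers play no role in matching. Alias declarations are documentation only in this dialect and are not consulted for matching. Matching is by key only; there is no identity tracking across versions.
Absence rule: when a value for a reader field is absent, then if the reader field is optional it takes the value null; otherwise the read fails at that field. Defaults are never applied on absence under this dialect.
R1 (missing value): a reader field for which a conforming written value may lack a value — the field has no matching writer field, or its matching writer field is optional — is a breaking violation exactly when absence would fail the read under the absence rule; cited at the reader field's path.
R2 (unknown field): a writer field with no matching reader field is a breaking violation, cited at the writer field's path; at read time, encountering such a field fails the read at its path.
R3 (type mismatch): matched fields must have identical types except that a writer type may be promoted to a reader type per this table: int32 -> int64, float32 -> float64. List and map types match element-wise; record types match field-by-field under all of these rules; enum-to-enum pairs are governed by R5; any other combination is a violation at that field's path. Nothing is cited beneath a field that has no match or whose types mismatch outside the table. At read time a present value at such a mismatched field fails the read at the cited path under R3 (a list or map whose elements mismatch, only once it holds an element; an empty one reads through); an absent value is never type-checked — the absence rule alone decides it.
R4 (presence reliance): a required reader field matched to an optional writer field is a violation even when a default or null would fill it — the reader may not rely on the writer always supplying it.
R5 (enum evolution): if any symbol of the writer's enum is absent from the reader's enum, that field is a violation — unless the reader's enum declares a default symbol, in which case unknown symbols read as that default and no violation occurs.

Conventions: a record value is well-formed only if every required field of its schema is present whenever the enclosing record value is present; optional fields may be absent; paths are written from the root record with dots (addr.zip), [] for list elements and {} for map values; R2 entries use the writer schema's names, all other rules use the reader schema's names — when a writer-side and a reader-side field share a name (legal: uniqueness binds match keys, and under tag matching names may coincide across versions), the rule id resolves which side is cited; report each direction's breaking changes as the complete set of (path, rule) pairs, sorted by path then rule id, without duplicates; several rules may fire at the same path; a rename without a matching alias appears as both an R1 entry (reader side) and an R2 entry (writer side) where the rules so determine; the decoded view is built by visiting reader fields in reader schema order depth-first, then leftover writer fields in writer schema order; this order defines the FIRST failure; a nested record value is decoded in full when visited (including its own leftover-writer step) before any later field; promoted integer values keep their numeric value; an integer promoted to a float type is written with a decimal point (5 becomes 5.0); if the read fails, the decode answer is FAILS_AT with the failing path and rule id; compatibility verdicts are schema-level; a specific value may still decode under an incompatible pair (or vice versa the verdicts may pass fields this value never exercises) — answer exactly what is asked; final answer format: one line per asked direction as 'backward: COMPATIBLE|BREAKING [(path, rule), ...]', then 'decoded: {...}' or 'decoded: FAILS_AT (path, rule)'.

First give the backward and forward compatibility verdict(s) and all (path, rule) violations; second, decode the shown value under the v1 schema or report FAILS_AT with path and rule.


the writer's type comes first in each Order pair
backward on Order — v2 reading data written by v1:
  writer required, Role -> Role: reader channel maps from writer channel
  writer optional, float32 -> float32: reader weight maps from writer weight
  writer optional, float32 -> float64: reader price maps from writer price
  version has no writer counterpart
  writer required, int64 -> int64: reader duration maps from writer duration
  writer required, float32 -> float32: reader latitude maps from writer latitude
  tags (writer side), unknown to reader
  score (writer side), unknown to reader
  breaking: (score, R2)
  breaking: (tags, R2)
  breaking: (version, R1)
  backward on Order therefore BREAKING (3)
forward on Order — v1 reading data written by v2:
  writer optional, Role -> Role: reader channel maps from writer channel
  tags has no writer counterpart
  writer optional, float32 -> float32: reader weight maps from writer weight
  writer optional, float64 -> float32: reader price maps from writer price
  writer required, int64 -> int64: reader duration maps from writer duration
  writer required, float32 -> float32: reader latitude maps from writer latitude
  score has no writer counterpart
  version (writer side), unknown to reader
  breaking: (channel, R1)
  breaking: (channel, R4)
  breaking: (price, R3)
  breaking: (score, R1)
  breaking: (version, R2)
  forward on Order therefore BREAKING (5)
migrating the Order value to v1:
  channel := "FAX"
  tags := null (not supplied -> null)
  weight := -2.5
  read fails at price under R3
  => FAILS_AT (price, R3)

backward: BREAKING [(score, R2), (tags, R2), (version, R1)]; forward: BREAKING [(channel, R1), (channel, R4), (price, R3), (score, R1), (version, R2)]; decoded: FAILS_AT (price, R3)
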